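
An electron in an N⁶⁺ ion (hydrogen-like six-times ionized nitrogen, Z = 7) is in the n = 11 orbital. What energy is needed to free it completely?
5.509746 eV

The ionization energy is the energy needed to remove the electron completely (n → ∞).

For a hydrogen-like ion with Z = 7, E_n = -13.6057 Z² / n² eV.

At n = 11: E_11 = -13.6057 × 7² / 11² = -5.509746281 eV
At n = ∞: E_∞ = 0 eV

Ionization energy = E_∞ - E_11 = 0 - (-5.509746281) = 5.509746281 eV
Ionization energy ≈ 5.509746 eV

This is also called the binding energy of the electron in state n = 11.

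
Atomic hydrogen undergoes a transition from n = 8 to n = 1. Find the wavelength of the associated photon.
92.57297 nm

First, find the transition energy using E_n = -13.6057 / n² eV:
E_8 = -13.6057 / 8² = -0.2125891 eV
E_1 = -13.6057 / 1² = -13.6057000 eV

Photon energy: |ΔE| = |E_1 - E_8| = 13.3931109 eV

Convert to wavelength using E = hc/λ with hc = 1239.84 eV·nm:
λ = hc/E = 1239.84 eV·nm / 13.3931109 eV
λ = 92.57297 nm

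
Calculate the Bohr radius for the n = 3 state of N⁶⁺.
0.068037 nm (or 0.680371 Å)

The Bohr radius formula is:
r_n = n² a₀ / Z

where a₀ = 0.052917721 nm is the Bohr radius.

For N⁶⁺ (Z = 7) at n = 3:
r_3 = 3² × 0.052917721 nm / 7
r_3 = 9 × 0.052917721 nm / 7
r_3 = 0.4762595 nm / 7
r_3 = 0.068037 nm

The electron orbits at approximately 0.068037 nm from the nucleus.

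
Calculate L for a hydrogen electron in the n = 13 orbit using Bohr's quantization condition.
1.37094e-33 J·s (or 13ℏ)

In the Bohr model, angular momentum is quantized:
L = nℏ

where ℏ = h/(2π) = 1.0545718e-34 J·s

For n = 13:
L = 13 × 1.0545718e-34 J·s
L = 1.37094e-33 J·s

This can also be written as L = 13ℏ.
The angular momentum is an integer multiple of the reduced Planck constant.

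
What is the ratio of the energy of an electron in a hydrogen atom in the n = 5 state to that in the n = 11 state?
4.8400

Using E_n = -13.6057 Z² / n² eV with Z = 1:

E_5 = -13.6057 / 5² = -13.6057 / 25 = -0.5442280000 eV
E_11 = -13.6057 / 11² = -13.6057 / 121 = -0.1124438017 eV

The ratio is:
E_5/E_11 = (-0.5442280000) / (-0.1124438017)
E_5/E_11 = (-13.6057/25) / (-13.6057/121)
E_5/E_11 = 121/25
E_5/E_11 = 4.8400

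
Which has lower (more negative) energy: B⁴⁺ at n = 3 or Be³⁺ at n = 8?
B⁴⁺ at n = 3 (E = -37.793611 eV)

Using E_n = -13.6057 Z² / n² eV:

B⁴⁺ (Z = 5) at n = 3:
E = -13.6057 × 5² / 3² = -13.6057 × 25 / 9 = -37.793611111 eV

Be³⁺ (Z = 4) at n = 8:
E = -13.6057 × 4² / 8² = -13.6057 × 16 / 64 = -3.401425000 eV

Since -37.793611111 eV < -3.401425000 eV,
B⁴⁺ at n = 3 is more tightly bound (requires more energy to ionize).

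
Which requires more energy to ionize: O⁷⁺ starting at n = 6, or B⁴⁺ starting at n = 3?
B⁴⁺ at n = 3 (E = -37.794 eV)

Using E_n = -13.6057 Z² / n² eV:

O⁷⁺ (Z = 8) at n = 6:
E = -13.6057 × 8² / 6² = -13.6057 × 64 / 36 = -24.187911 eV

B⁴⁺ (Z = 5) at n = 3:
E = -13.6057 × 5² / 3² = -13.6057 × 25 / 9 = -37.793611 eV

Since -37.793611 eV < -24.187911 eV,
B⁴⁺ at n = 3 is more tightly bound (requires more energy to ionize).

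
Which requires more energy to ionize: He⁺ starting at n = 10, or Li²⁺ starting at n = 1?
Li²⁺ at n = 1 (E = -122.45 eV)

Using E_n = -13.6057 Z² / n² eV:

He⁺ (Z = 2) at n = 10:
E = -13.6057 × 2² / 10² = -13.6057 × 4 / 100 = -0.54423 eV

Li²⁺ (Z = 3) at n = 1:
E = -13.6057 × 3² / 1² = -13.6057 × 9 / 1 = -122.45130 eV

Since -122.45130 eV < -0.54423 eV,
Li²⁺ at n = 1 is more tightly bound (requires more energy to ionize).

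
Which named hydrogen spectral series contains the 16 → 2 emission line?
Balmer series

The spectral series in hydrogen are named based on the final (lower) energy level:
- Lyman series: n_final = 1 (ultraviolet)
- Balmer series: n_final = 2 (visible/near-UV)
- Paschen series: n_final = 3 (infrared)
- Brackett series: n_final = 4 (infrared)
- Pfund series: n_final = 5 (far infrared)

Since this transition ends at n = 2, it belongs to the Balmer series.

For reference, this 16 → 2 line has photon energy
ΔE = 13.6057 eV × (1/2² - 1/16²) = 3.34827773 eV,
corresponding to wavelength λ = hc/ΔE = 1239.84 eV·nm / 3.34827773 eV = 370.2919 nm in the visible/near-UV region.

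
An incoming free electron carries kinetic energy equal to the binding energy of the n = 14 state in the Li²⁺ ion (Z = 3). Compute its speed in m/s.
4.69e+05 m/s (or 0.16% of c)

The binding energy at n = 14 for Li²⁺ is:
E_14 = -13.6057 × 3²/14² = -0.624752 eV
|E_14| = 0.624752 eV

Convert to Joules:
KE = 0.624752 eV × (1.602177 × 10⁻¹⁹ J/eV) = 1.0010e-19 J

Using KE = ½mv²:
v = √(2·KE/m_e)
v = √(2 × 1.0010e-19 J / 9.10938 × 10⁻³¹ kg)
v = 4.69e+05 m/s

This is approximately 0.16% the speed of light.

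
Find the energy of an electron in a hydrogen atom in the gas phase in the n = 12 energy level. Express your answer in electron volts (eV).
-0.094 eV

The energy levels of a hydrogen-like atom are given by:
E_n = -13.6057 eV / n²

For n = 12:
E_12 = -13.6057 eV / 12²
E_12 = -13.6057 eV / 144
E_12 = -0.094 eV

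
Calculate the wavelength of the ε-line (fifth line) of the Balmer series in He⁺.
99.226648 nm

The lines of a series are numbered from the longest wavelength (smallest ΔE) outward; the fifth line is the transition from n = n_f + 5 to n_f.
The Balmer series has all transitions ending at n_f = 2.

For He⁺ (Z = 2), the fifth line (ε-line) is the jump from n = 7 to n = 2:
E_7 = -13.6057 × 2² / 7² = -1.11066939 eV
E_2 = -13.6057 × 2² / 2² = -13.60570000 eV
ΔE = E_7 - E_2 = 12.49503061 eV

λ = hc/E = 1239.84 eV·nm / 12.49503061 eV
λ = 99.226648 nm

This is the ε-line of the Balmer series in He⁺.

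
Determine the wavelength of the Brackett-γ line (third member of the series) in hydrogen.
2164.94504 nm

The lines of a series are numbered from the longest wavelength (smallest ΔE) outward; the third line is the transition from n = n_f + 3 to n_f.
The Brackett series has all transitions ending at n_f = 4.

For H, the third line (γ-line) is the jump from n = 7 to n = 4:
E_7 = -13.6057 / 7² = -0.27766734694 eV
E_4 = -13.6057 / 4² = -0.85035625000 eV
ΔE = E_7 - E_4 = 0.57268890306 eV

λ = hc/E = 1239.84 eV·nm / 0.57268890306 eV
λ = 2164.94504 nm

This is the γ-line of the Brackett series in H.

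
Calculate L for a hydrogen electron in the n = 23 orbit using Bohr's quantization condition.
2.4255e-33 J·s (or 23ℏ)

In the Bohr model, angular momentum is quantized:
L = nℏ

where ℏ = h/(2π) = 1.054572e-34 J·s

For n = 23:
L = 23 × 1.054572e-34 J·s
L = 2.4255e-33 J·s

This can also be written as L = 23ℏ.
The angular momentum is an integer multiple of the reduced Planck constant.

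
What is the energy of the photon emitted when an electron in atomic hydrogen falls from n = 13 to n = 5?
0.4637 eV

The energy levels are E_n = -13.6057 eV / n².

Energy at n = 13: E_13 = -13.6057 / 13² = -0.0805071 eV
Energy at n = 5: E_5 = -13.6057 / 5² = -0.5442280 eV

For emission (electron falling to lower state), the photon energy is:
E_photon = E_13 - E_5 = |-0.0805071 - (-0.5442280)|
E_photon = 0.4637 eV

This energy is carried away by the emitted photon.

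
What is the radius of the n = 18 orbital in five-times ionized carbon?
2.8576 nm (or 28.5756 Å)

The Bohr radius formula is:
r_n = n² a₀ / Z

where a₀ = 0.0529177 nm is the Bohr radius.

For C⁵⁺ (Z = 6) at n = 18:
r_18 = 18² × 0.0529177 nm / 6
r_18 = 324 × 0.0529177 nm / 6
r_18 = 17.14533 nm / 6
r_18 = 2.8576 nm

The electron orbits at approximately 2.8576 nm from the nucleus.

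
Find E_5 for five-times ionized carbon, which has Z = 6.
-19.59 eV

For hydrogen-like ions, the energy levels scale with Z²:
E_n = -13.6057 Z² / n² eV

For C⁵⁺ (Z = 6) at n = 5:
E_5 = -13.6057 × 6² / 5²
E_5 = -13.6057 × 36 / 25
E_5 = -489.8052 / 25
E_5 = -19.59 eV

The energy is 36 times more negative than hydrogen at the same n due to the stronger nuclear charge.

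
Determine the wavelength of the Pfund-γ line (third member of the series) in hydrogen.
3738.52362 nm

The lines of a series are numbered from the longest wavelength (smallest ΔE) outward; the third line is the transition from n = n_f + 3 to n_f.
The Pfund series has all transitions ending at n_f = 5.

For H, the third line (γ-line) is the jump from n = 8 to n = 5:
E_8 = -13.6057 / 8² = -0.21258906250 eV
E_5 = -13.6057 / 5² = -0.54422800000 eV
ΔE = E_8 - E_5 = 0.33163893750 eV

λ = hc/E = 1239.84 eV·nm / 0.33163893750 eV
λ = 3738.52362 nm

This is the γ-line of the Pfund series in H.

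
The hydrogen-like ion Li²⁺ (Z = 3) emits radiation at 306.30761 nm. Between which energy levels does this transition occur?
n = 12 → n = 5

First, find the photon energy from the wavelength (hc = 1239.84 eV·nm):
E = hc/λ = 1239.84 eV·nm / 306.30761 nm = 4.0476957 eV

The energy levels of Li²⁺ satisfy E_n = -13.6057 × 3² / n² eV, so an emission n_i → n_f releases
ΔE = 13.6057 × 3² × (1/n_f² − 1/n_i²) eV.

Setting ΔE equal to the photon energy:
1/n_f² − 1/n_i² = 4.0476957 / (13.6057 × 3²) = 0.033055555

Since 1/n_i² must be positive, we need 1/n_f² > 0.033055555, i.e. n_f ≤ 5. For each allowed n_f, solve n_i = (1/n_f² − 0.033055555)^(−1/2) and check whether it is a whole number:
  n_f = 1: 1/n_i² = 1.000000000 − 0.033055555 = 0.966944445 → n_i = 1.017  (not an integer) ✗
  n_f = 2: 1/n_i² = 0.250000000 − 0.033055555 = 0.216944445 → n_i = 2.147  (not an integer) ✗
  n_f = 3: 1/n_i² = 0.111111111 − 0.033055555 = 0.078055556 → n_i = 3.579  (not an integer) ✗
  n_f = 4: 1/n_i² = 0.062500000 − 0.033055555 = 0.029444445 → n_i = 5.828  (not an integer) ✗
  n_f = 5: 1/n_i² = 0.040000000 − 0.033055555 = 0.006944445 → n_i = 12.000  → integer, n_i = 12 ✓

Only n_f = 5 gives an integer upper level, n_i = 12.

The transition is from n = 12 to n = 5 (emission).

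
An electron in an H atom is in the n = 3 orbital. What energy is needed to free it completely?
1.5117 eV

The ionization energy is the energy needed to remove the electron completely (n → ∞).

For hydrogen, E_n = -13.6057 eV / n².

At n = 3: E_3 = -13.6057 / 3² = -1.5117444 eV
At n = ∞: E_∞ = 0 eV

Ionization energy = E_∞ - E_3 = 0 - (-1.5117444) = 1.5117444 eV
Ionization energy ≈ 1.5117 eV

This is also called the binding energy of the electron in state n = 3.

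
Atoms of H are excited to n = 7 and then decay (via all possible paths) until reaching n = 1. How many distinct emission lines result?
21

The electron can occupy levels n = 1, 2, ..., 7 during de-excitation — that is m = 7 - 1 + 1 = 7 distinct levels.

The number of distinct spectral lines equals the number of ways to choose 2 of these m levels (each pair gives one possible emission transition):

Number of lines = m(m-1)/2 = 7×6/2 = 21

These correspond to all possible transitions between the 7 levels:
7 → 6, 7 → 5, 7 → 4, 7 → 3, 7 → 2, 7 → 1, 6 → 5, 6 → 4...

Each transition produces a photon with a unique energy (and thus wavelength). This count does not depend on Z.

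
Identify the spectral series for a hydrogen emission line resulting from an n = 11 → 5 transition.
Pfund series

The spectral series in hydrogen are named based on the final (lower) energy level:
- Lyman series: n_final = 1 (ultraviolet)
- Balmer series: n_final = 2 (visible/near-UV)
- Paschen series: n_final = 3 (infrared)
- Brackett series: n_final = 4 (infrared)
- Pfund series: n_final = 5 (far infrared)

Since this transition ends at n = 5, it belongs to the Pfund series.

For reference, this 11 → 5 line has photon energy
ΔE = 13.6057 eV × (1/5² - 1/11²) = 0.43178419835 eV,
corresponding to wavelength λ = hc/ΔE = 1239.84 eV·nm / 0.43178419835 eV = 2871.43440 nm in the far infrared region.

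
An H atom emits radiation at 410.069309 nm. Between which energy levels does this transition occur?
n = 6 → n = 2

First, find the photon energy from the wavelength (hc = 1239.84 eV·nm):
E = hc/λ = 1239.84 eV·nm / 410.069309 nm = 3.0234889 eV

The energy levels of hydrogen satisfy E_n = -13.6057 / n² eV, so an emission n_i → n_f releases
ΔE = 13.6057 × (1/n_f² − 1/n_i²) eV.

Setting ΔE equal to the photon energy:
1/n_f² − 1/n_i² = 3.0234889 / 13.6057 = 0.22222222

Since 1/n_i² must be positive, we need 1/n_f² > 0.22222222, i.e. n_f ≤ 2. For each allowed n_f, solve n_i = (1/n_f² − 0.22222222)^(−1/2) and check whether it is a whole number:
  n_f = 1: 1/n_i² = 1.00000000 − 0.22222222 = 0.77777778 → n_i = 1.134  (not an integer) ✗
  n_f = 2: 1/n_i² = 0.25000000 − 0.22222222 = 0.02777778 → n_i = 6.000  → integer, n_i = 6 ✓

Only n_f = 2 gives an integer upper level, n_i = 6.

The transition is from n = 6 to n = 2 (emission).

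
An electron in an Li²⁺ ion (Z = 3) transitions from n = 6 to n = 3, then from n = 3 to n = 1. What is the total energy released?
119.0499 eV

The energy levels of Li²⁺ are E_n = -13.6057 × 3² / n² eV.

First transition (6 → 3):
ΔE₁ = |E_3 - E_6|
ΔE₁ = |-13.6057000000 - (-3.4014250000)| = 10.2042750 eV

Second transition (3 → 1):
ΔE₂ = |E_1 - E_3|
ΔE₂ = |-122.4513000000 - (-13.6057000000)| = 108.8456000 eV

Total energy released:
E_total = ΔE₁ + ΔE₂ = 10.2042750 + 108.8456000 = 119.0499 eV

Note: This equals the direct transition 6 → 1: 119.0499 eV ✓
Energy is conserved regardless of the path taken.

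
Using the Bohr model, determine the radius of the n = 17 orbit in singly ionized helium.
7.6466 nm (or 76.4661 Å)

The Bohr radius formula is:
r_n = n² a₀ / Z

where a₀ = 0.0529177 nm is the Bohr radius.

For He⁺ (Z = 2) at n = 17:
r_17 = 17² × 0.0529177 nm / 2
r_17 = 289 × 0.0529177 nm / 2
r_17 = 15.29322 nm / 2
r_17 = 7.6466 nm

The electron orbits at approximately 7.6466 nm from the nucleus.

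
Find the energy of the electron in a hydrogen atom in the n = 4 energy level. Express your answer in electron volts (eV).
-0.8504 eV

The energy levels of a hydrogen-like atom are given by:
E_n = -13.6057 eV / n²

For n = 4:
E_4 = -13.6057 eV / 4²
E_4 = -13.6057 eV / 16
E_4 = -0.8504 eV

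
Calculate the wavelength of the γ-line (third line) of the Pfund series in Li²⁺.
415.391513 nm

The lines of a series are numbered from the longest wavelength (smallest ΔE) outward; the third line is the transition from n = n_f + 3 to n_f.
The Pfund series has all transitions ending at n_f = 5.

For Li²⁺ (Z = 3), the third line (γ-line) is the jump from n = 8 to n = 5:
E_8 = -13.6057 × 3² / 8² = -1.9133015625 eV
E_5 = -13.6057 × 3² / 5² = -4.8980520000 eV
ΔE = E_8 - E_5 = 2.9847504375 eV

λ = hc/E = 1239.84 eV·nm / 2.9847504375 eV
λ = 415.391513 nm

This is the γ-line of the Pfund series in Li²⁺.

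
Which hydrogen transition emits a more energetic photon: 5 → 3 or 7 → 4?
5 → 3

Calculate the energy for each transition:

Transition 5 → 3:
ΔE₁ = |E_3 - E_5| = |-13.6057/3² - (-13.6057/5²)|
ΔE₁ = |-1.511744444 - (-0.544228000)| = 0.967516 eV

Transition 7 → 4:
ΔE₂ = |E_4 - E_7| = |-13.6057/4² - (-13.6057/7²)|
ΔE₂ = |-0.850356250 - (-0.277667347)| = 0.572689 eV

Since 0.967516 eV > 0.572689 eV, the transition 5 → 3 emits the more energetic photon.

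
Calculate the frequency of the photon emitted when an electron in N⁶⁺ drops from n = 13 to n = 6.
3.52398e+15 Hz

First, find the transition energy:
E_13 = -13.6057 × 7² / 13² = -3.9448479 eV
E_6 = -13.6057 × 7² / 6² = -18.5188694 eV
|ΔE| = |E_6 - E_13| = 14.5740215 eV

Convert to Joules: E = 14.5740215 eV × (1.602177 × 10⁻¹⁹ J/eV) = 2.3350162e-18 J

Using E = hf:
f = E/h = 2.3350162e-18 J / (6.62607 × 10⁻³⁴ J·s)
f = 3.52398e+15 Hz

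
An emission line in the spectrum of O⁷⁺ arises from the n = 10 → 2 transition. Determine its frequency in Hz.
5.0532e+16 Hz

First, find the transition energy:
E_10 = -13.6057 × 8² / 10² = -8.70765 eV
E_2 = -13.6057 × 8² / 2² = -217.69120 eV
|ΔE| = |E_2 - E_10| = 208.98355 eV

Convert to Joules: E = 208.98355 eV × (1.602177 × 10⁻¹⁹ J/eV) = 3.348286e-17 J

Using E = hf:
f = E/h = 3.348286e-17 J / (6.62607 × 10⁻³⁴ J·s)
f = 5.0532e+16 Hz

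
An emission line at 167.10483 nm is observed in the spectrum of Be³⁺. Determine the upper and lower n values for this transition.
n = 13 → n = 5

First, find the photon energy from the wavelength (hc = 1239.84 eV·nm):
E = hc/λ = 1239.84 eV·nm / 167.10483 nm = 7.4195342 eV

The energy levels of Be³⁺ satisfy E_n = -13.6057 × 4² / n² eV, so an emission n_i → n_f releases
ΔE = 13.6057 × 4² × (1/n_f² − 1/n_i²) eV.

Setting ΔE equal to the photon energy:
1/n_f² − 1/n_i² = 7.4195342 / (13.6057 × 4²) = 0.034082839

Since 1/n_i² must be positive, we need 1/n_f² > 0.034082839, i.e. n_f ≤ 5. For each allowed n_f, solve n_i = (1/n_f² − 0.034082839)^(−1/2) and check whether it is a whole number:
  n_f = 1: 1/n_i² = 1.000000000 − 0.034082839 = 0.965917161 → n_i = 1.017  (not an integer) ✗
  n_f = 2: 1/n_i² = 0.250000000 − 0.034082839 = 0.215917161 → n_i = 2.152  (not an integer) ✗
  n_f = 3: 1/n_i² = 0.111111111 − 0.034082839 = 0.077028272 → n_i = 3.603  (not an integer) ✗
  n_f = 4: 1/n_i² = 0.062500000 − 0.034082839 = 0.028417161 → n_i = 5.932  (not an integer) ✗
  n_f = 5: 1/n_i² = 0.040000000 − 0.034082839 = 0.005917161 → n_i = 13.000  → integer, n_i = 13 ✓

Only n_f = 5 gives an integer upper level, n_i = 13.

The transition is from n = 13 to n = 5 (emission).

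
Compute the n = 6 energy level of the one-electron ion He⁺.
-1.512 eV

For hydrogen-like ions, the energy levels scale with Z²:
E_n = -13.6057 Z² / n² eV

For He⁺ (Z = 2) at n = 6:
E_6 = -13.6057 × 2² / 6²
E_6 = -13.6057 × 4 / 36
E_6 = -54.4228 / 36
E_6 = -1.512 eV

The energy is 4 times more negative than hydrogen at the same n due to the stronger nuclear charge.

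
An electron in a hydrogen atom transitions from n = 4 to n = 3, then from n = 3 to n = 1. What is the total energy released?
12.755344 eV

The energy levels of hydrogen are E_n = -13.6057 / n² eV.

First transition (4 → 3):
ΔE₁ = |E_3 - E_4|
ΔE₁ = |-1.511744444444 - (-0.850356250000)| = 0.661388194 eV

Second transition (3 → 1):
ΔE₂ = |E_1 - E_3|
ΔE₂ = |-13.605700000000 - (-1.511744444444)| = 12.093955556 eV

Total energy released:
E_total = ΔE₁ + ΔE₂ = 0.661388194 + 12.093955556 = 12.755344 eV

Note: This equals the direct transition 4 → 1: 12.755344 eV ✓
Energy is conserved regardless of the path taken.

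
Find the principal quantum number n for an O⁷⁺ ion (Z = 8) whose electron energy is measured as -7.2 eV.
n = 11

The exact energy levels follow E_n = -13.6057 Z² / n² eV with Z = 8.

The measured value (-7.2 eV) is reported to only 2 significant figures, so we must test candidate n values and see which one matches to that precision.

Candidate energies:
  n = 9:  E = -13.6057 × 8² / 9² = -10.75018 eV
  n = 10:  E = -13.6057 × 8² / 10² = -8.70765 eV
  n = 11:  E = -13.6057 × 8² / 11² = -7.19640 eV  ← matches
  n = 12:  E = -13.6057 × 8² / 12² = -6.04698 eV
  n = 13:  E = -13.6057 × 8² / 13² = -5.15245 eV

Checking against the measurement of -7.2 eV (2 sig figs), only n = 11 agrees:
E_11 = -7.19640 eV, which rounds to -7.2 eV ✓

Therefore n = 11.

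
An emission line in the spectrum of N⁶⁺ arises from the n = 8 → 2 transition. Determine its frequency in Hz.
3.78e+16 Hz

First, find the transition energy:
E_8 = -13.6057 × 7² / 8² = -10.4169 eV
E_2 = -13.6057 × 7² / 2² = -166.6698 eV
|ΔE| = |E_2 - E_8| = 156.2529 eV

Convert to Joules: E = 156.2529 eV × (1.602177 × 10⁻¹⁹ J/eV) = 2.5034e-17 J

Using E = hf:
f = E/h = 2.5034e-17 J / (6.62607 × 10⁻³⁴ J·s)
f = 3.78e+16 Hz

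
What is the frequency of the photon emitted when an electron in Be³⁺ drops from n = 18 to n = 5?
1.94304e+15 Hz

First, find the transition energy:
E_18 = -13.6057 × 4² / 18² = -0.67188642 eV
E_5 = -13.6057 × 4² / 5² = -8.70764800 eV
|ΔE| = |E_5 - E_18| = 8.03576158 eV

Convert to Joules: E = 8.03576158 eV × (1.602177 × 10⁻¹⁹ J/eV) = 1.2874712e-18 J

Using E = hf:
f = E/h = 1.2874712e-18 J / (6.62607 × 10⁻³⁴ J·s)
f = 1.94304e+15 Hz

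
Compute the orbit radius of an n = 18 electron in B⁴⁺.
3.4291 nm (or 34.2907 Å)

The Bohr radius formula is:
r_n = n² a₀ / Z

where a₀ = 0.0529177 nm is the Bohr radius.

For B⁴⁺ (Z = 5) at n = 18:
r_18 = 18² × 0.0529177 nm / 5
r_18 = 324 × 0.0529177 nm / 5
r_18 = 17.14533 nm / 5
r_18 = 3.4291 nm

The electron orbits at approximately 3.4291 nm from the nucleus.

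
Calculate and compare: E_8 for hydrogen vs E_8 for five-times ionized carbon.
C⁵⁺ at n = 8 (E = -7.65 eV)

Using E_n = -13.6057 Z² / n² eV:

H (Z = 1) at n = 8:
E = -13.6057 × 1² / 8² = -13.6057 × 1 / 64 = -0.21259 eV

C⁵⁺ (Z = 6) at n = 8:
E = -13.6057 × 6² / 8² = -13.6057 × 36 / 64 = -7.65321 eV

Since -7.65321 eV < -0.21259 eV,
C⁵⁺ at n = 8 is more tightly bound (requires more energy to ionize).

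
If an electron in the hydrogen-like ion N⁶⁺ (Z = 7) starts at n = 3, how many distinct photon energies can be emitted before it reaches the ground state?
3

The electron can occupy levels n = 1, 2, ..., 3 during de-excitation — that is m = 3 - 1 + 1 = 3 distinct levels.

The number of distinct spectral lines equals the number of ways to choose 2 of these m levels (each pair gives one possible emission transition):

Number of lines = m(m-1)/2 = 3×2/2 = 3

These correspond to all possible transitions between the 3 levels:
3 → 2, 3 → 1, 2 → 1

Each transition produces a photon with a unique energy (and thus wavelength). This count does not depend on Z.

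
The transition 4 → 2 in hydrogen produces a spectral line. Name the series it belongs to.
Balmer series

The spectral series in hydrogen are named based on the final (lower) energy level:
- Lyman series: n_final = 1 (ultraviolet)
- Balmer series: n_final = 2 (visible/near-UV)
- Paschen series: n_final = 3 (infrared)
- Brackett series: n_final = 4 (infrared)
- Pfund series: n_final = 5 (far infrared)

Since this transition ends at n = 2, it belongs to the Balmer series.

For reference, this 4 → 2 line has photon energy
ΔE = 13.6057 eV × (1/2² - 1/4²) = 2.55106875 eV,
corresponding to wavelength λ = hc/ΔE = 1239.84 eV·nm / 2.55106875 eV = 486.0081 nm in the visible/near-UV region.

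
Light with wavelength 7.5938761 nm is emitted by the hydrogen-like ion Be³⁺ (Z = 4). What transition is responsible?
n = 2 → n = 1

First, find the photon energy from the wavelength (hc = 1239.84 eV·nm):
E = hc/λ = 1239.84 eV·nm / 7.5938761 nm = 163.26840 eV

The energy levels of Be³⁺ satisfy E_n = -13.6057 × 4² / n² eV, so an emission n_i → n_f releases
ΔE = 13.6057 × 4² × (1/n_f² − 1/n_i²) eV.

Setting ΔE equal to the photon energy:
1/n_f² − 1/n_i² = 163.26840 / (13.6057 × 4²) = 0.75000000

Since 1/n_i² must be positive, we need 1/n_f² > 0.75000000, i.e. n_f ≤ 1. For each allowed n_f, solve n_i = (1/n_f² − 0.75000000)^(−1/2) and check whether it is a whole number:
  n_f = 1: 1/n_i² = 1.00000000 − 0.75000000 = 0.25000000 → n_i = 2.000  → integer, n_i = 2 ✓

Only n_f = 1 gives an integer upper level, n_i = 2.

The transition is from n = 2 to n = 1 (emission).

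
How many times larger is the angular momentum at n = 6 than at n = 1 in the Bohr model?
6.000000

In the Bohr model, L_n = nℏ, so the ratio is purely the ratio of quantum numbers:

L_6/L_1 = 6ℏ / 1ℏ = 6/1 = 6.000000

The angular momentum scales linearly with n.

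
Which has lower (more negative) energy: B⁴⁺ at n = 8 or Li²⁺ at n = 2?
Li²⁺ at n = 2 (E = -30.61 eV)

Using E_n = -13.6057 Z² / n² eV:

B⁴⁺ (Z = 5) at n = 8:
E = -13.6057 × 5² / 8² = -13.6057 × 25 / 64 = -5.31473 eV

Li²⁺ (Z = 3) at n = 2:
E = -13.6057 × 3² / 2² = -13.6057 × 9 / 4 = -30.61283 eV

Since -30.61283 eV < -5.31473 eV,
Li²⁺ at n = 2 is more tightly bound (requires more energy to ionize).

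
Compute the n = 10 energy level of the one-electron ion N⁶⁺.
-6.666793 eV

For hydrogen-like ions, the energy levels scale with Z²:
E_n = -13.6057 Z² / n² eV

For N⁶⁺ (Z = 7) at n = 10:
E_10 = -13.6057 × 7² / 10²
E_10 = -13.6057 × 49 / 100
E_10 = -666.6793 / 100
E_10 = -6.666793 eV

The energy is 49 times more negative than hydrogen at the same n due to the stronger nuclear charge.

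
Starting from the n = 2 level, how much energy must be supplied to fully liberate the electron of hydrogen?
3.40 eV

The ionization energy is the energy needed to remove the electron completely (n → ∞).

For hydrogen, E_n = -13.6057 eV / n².

At n = 2: E_2 = -13.6057 / 2² = -3.40143 eV
At n = ∞: E_∞ = 0 eV

Ionization energy = E_∞ - E_2 = 0 - (-3.40143) = 3.40143 eV
Ionization energy ≈ 3.40 eV

This is also called the binding energy of the electron in state n = 2.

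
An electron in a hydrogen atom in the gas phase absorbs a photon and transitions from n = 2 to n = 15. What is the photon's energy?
3.34 eV

The energy levels of a hydrogen-like atom are E_n = -13.6057 eV / n².

Energy at n = 2: E_2 = -13.6057 / 2² = -3.40143 eV
Energy at n = 15: E_15 = -13.6057 / 15² = -0.06047 eV

The excitation energy is the difference:
ΔE = E_15 - E_2
ΔE = -0.06047 - (-3.40143)
ΔE = 3.34 eV

Since this is positive, energy must be absorbed (photon absorption).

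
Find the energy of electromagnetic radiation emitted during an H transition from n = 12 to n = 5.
0.44974 eV

The energy levels are E_n = -13.6057 eV / n².

Energy at n = 12: E_12 = -13.6057 / 12² = -0.09448403 eV
Energy at n = 5: E_5 = -13.6057 / 5² = -0.54422800 eV

For emission (electron falling to lower state), the photon energy is:
E_photon = E_12 - E_5 = |-0.09448403 - (-0.54422800)|
E_photon = 0.44974 eV

This energy is carried away by the emitted photon.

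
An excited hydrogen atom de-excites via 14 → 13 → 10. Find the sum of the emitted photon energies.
0.06664 eV

The energy levels of hydrogen are E_n = -13.6057 / n² eV.

First transition (14 → 13):
ΔE₁ = |E_13 - E_14|
ΔE₁ = |-0.08050710059 - (-0.06941683673)| = 0.01109026 eV

Second transition (13 → 10):
ΔE₂ = |E_10 - E_13|
ΔE₂ = |-0.13605700000 - (-0.08050710059)| = 0.05554990 eV

Total energy released:
E_total = ΔE₁ + ΔE₂ = 0.01109026 + 0.05554990 = 0.06664 eV

Note: This equals the direct transition 14 → 10: 0.06664 eV ✓
Energy is conserved regardless of the path taken.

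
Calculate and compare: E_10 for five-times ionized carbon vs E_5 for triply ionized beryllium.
Be³⁺ at n = 5 (E = -8.7076 eV)

Using E_n = -13.6057 Z² / n² eV:

C⁵⁺ (Z = 6) at n = 10:
E = -13.6057 × 6² / 10² = -13.6057 × 36 / 100 = -4.8980520 eV

Be³⁺ (Z = 4) at n = 5:
E = -13.6057 × 4² / 5² = -13.6057 × 16 / 25 = -8.7076480 eV

Since -8.7076480 eV < -4.8980520 eV,
Be³⁺ at n = 5 is more tightly bound (requires more energy to ionize).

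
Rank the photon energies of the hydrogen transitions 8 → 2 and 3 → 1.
3 → 1

Calculate the energy for each transition:

Transition 8 → 2:
ΔE₁ = |E_2 - E_8| = |-13.6057/2² - (-13.6057/8²)|
ΔE₁ = |-3.401425000 - (-0.212589063)| = 3.188836 eV

Transition 3 → 1:
ΔE₂ = |E_1 - E_3| = |-13.6057/1² - (-13.6057/3²)|
ΔE₂ = |-13.605700000 - (-1.511744444)| = 12.093956 eV

Since 12.093956 eV > 3.188836 eV, the transition 3 → 1 emits the more energetic photon.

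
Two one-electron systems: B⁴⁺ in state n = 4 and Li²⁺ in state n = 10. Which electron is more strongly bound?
B⁴⁺ at n = 4 (E = -21.2589 eV)

Using E_n = -13.6057 Z² / n² eV:

B⁴⁺ (Z = 5) at n = 4:
E = -13.6057 × 5² / 4² = -13.6057 × 25 / 16 = -21.2589063 eV

Li²⁺ (Z = 3) at n = 10:
E = -13.6057 × 3² / 10² = -13.6057 × 9 / 100 = -1.2245130 eV

Since -21.2589063 eV < -1.2245130 eV,
B⁴⁺ at n = 4 is more tightly bound (requires more energy to ionize).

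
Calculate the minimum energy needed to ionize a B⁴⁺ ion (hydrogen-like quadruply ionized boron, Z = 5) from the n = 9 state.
4.199290 eV

The ionization energy is the energy needed to remove the electron completely (n → ∞).

For a hydrogen-like ion with Z = 5, E_n = -13.6057 Z² / n² eV.

At n = 9: E_9 = -13.6057 × 5² / 9² = -4.199290123 eV
At n = ∞: E_∞ = 0 eV

Ionization energy = E_∞ - E_9 = 0 - (-4.199290123) = 4.199290123 eV
Ionization energy ≈ 4.199290 eV

This is also called the binding energy of the electron in state n = 9.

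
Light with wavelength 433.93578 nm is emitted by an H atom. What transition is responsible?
n = 5 → n = 2

First, find the photon energy from the wavelength (hc = 1239.84 eV·nm):
E = hc/λ = 1239.84 eV·nm / 433.93578 nm = 2.8571970 eV

The energy levels of hydrogen satisfy E_n = -13.6057 / n² eV, so an emission n_i → n_f releases
ΔE = 13.6057 × (1/n_f² − 1/n_i²) eV.

Setting ΔE equal to the photon energy:
1/n_f² − 1/n_i² = 2.8571970 / 13.6057 = 0.21000000

Since 1/n_i² must be positive, we need 1/n_f² > 0.21000000, i.e. n_f ≤ 2. For each allowed n_f, solve n_i = (1/n_f² − 0.21000000)^(−1/2) and check whether it is a whole number:
  n_f = 1: 1/n_i² = 1.00000000 − 0.21000000 = 0.79000000 → n_i = 1.125  (not an integer) ✗
  n_f = 2: 1/n_i² = 0.25000000 − 0.21000000 = 0.04000000 → n_i = 5.000  → integer, n_i = 5 ✓

Only n_f = 2 gives an integer upper level, n_i = 5.

The transition is from n = 5 to n = 2 (emission).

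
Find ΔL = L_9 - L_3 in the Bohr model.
6.33e-34 J·s (or 6ℏ)

In the Bohr model, L_n = nℏ where ℏ = 1.0546e-34 J·s.

L_9 = 9ℏ = 9.4914e-34 J·s
L_3 = 3ℏ = 3.1638e-34 J·s

ΔL = L_9 - L_3 = (9 - 3)ℏ = 6ℏ
ΔL = 6 × 1.0546e-34 J·s = 6.33e-34 J·s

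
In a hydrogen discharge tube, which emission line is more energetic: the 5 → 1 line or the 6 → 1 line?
6 → 1

Calculate the energy for each transition:

Transition 5 → 1:
ΔE₁ = |E_1 - E_5| = |-13.6057/1² - (-13.6057/5²)|
ΔE₁ = |-13.605700000000 - (-0.544228000000)| = 13.061472000 eV

Transition 6 → 1:
ΔE₂ = |E_1 - E_6| = |-13.6057/1² - (-13.6057/6²)|
ΔE₂ = |-13.605700000000 - (-0.377936111111)| = 13.227763889 eV

Since 13.227763889 eV > 13.061472000 eV, the transition 6 → 1 emits the more energetic photon.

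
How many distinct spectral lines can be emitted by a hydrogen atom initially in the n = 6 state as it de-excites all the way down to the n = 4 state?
3

The electron can occupy levels n = 4, 5, ..., 6 during de-excitation — that is m = 6 - 4 + 1 = 3 distinct levels.

The number of distinct spectral lines equals the number of ways to choose 2 of these m levels (each pair gives one possible emission transition):

Number of lines = m(m-1)/2 = 3×2/2 = 3

These correspond to all possible transitions between the 3 levels:
6 → 5, 6 → 4, 5 → 4

Each transition produces a photon with a unique energy (and thus wavelength). This count does not depend on Z.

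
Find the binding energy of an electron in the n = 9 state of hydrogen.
0.167972 eV

The ionization energy is the energy needed to remove the electron completely (n → ∞).

For hydrogen, E_n = -13.6057 eV / n².

At n = 9: E_9 = -13.6057 / 9² = -0.167971605 eV
At n = ∞: E_∞ = 0 eV

Ionization energy = E_∞ - E_9 = 0 - (-0.167971605) = 0.167971605 eV
Ionization energy ≈ 0.167972 eV

This is also called the binding energy of the electron in state n = 9.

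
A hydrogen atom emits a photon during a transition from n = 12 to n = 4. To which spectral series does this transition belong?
Brackett series

The spectral series in hydrogen are named based on the final (lower) energy level:
- Lyman series: n_final = 1 (ultraviolet)
- Balmer series: n_final = 2 (visible/near-UV)
- Paschen series: n_final = 3 (infrared)
- Brackett series: n_final = 4 (infrared)
- Pfund series: n_final = 5 (far infrared)

Since this transition ends at n = 4, it belongs to the Brackett series.

For reference, this 12 → 4 line has photon energy
ΔE = 13.6057 eV × (1/4² - 1/12²) = 0.7558722222 eV,
corresponding to wavelength λ = hc/ΔE = 1239.84 eV·nm / 0.7558722222 eV = 1640.2772 nm in the infrared region.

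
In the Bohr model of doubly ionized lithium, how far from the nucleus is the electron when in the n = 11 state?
2.1343 nm (or 21.3435 Å)

The Bohr radius formula is:
r_n = n² a₀ / Z

where a₀ = 0.0529177 nm is the Bohr radius.

For Li²⁺ (Z = 3) at n = 11:
r_11 = 11² × 0.0529177 nm / 3
r_11 = 121 × 0.0529177 nm / 3
r_11 = 6.40304 nm / 3
r_11 = 2.1343 nm

The electron orbits at approximately 2.1343 nm from the nucleus.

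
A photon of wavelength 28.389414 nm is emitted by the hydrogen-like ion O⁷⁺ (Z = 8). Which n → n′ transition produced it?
n = 9 → n = 4

First, find the photon energy from the wavelength (hc = 1239.84 eV·nm):
E = hc/λ = 1239.84 eV·nm / 28.389414 nm = 43.672617 eV

The energy levels of O⁷⁺ satisfy E_n = -13.6057 × 8² / n² eV, so an emission n_i → n_f releases
ΔE = 13.6057 × 8² × (1/n_f² − 1/n_i²) eV.

Setting ΔE equal to the photon energy:
1/n_f² − 1/n_i² = 43.672617 / (13.6057 × 8²) = 0.050154321

Since 1/n_i² must be positive, we need 1/n_f² > 0.050154321, i.e. n_f ≤ 4. For each allowed n_f, solve n_i = (1/n_f² − 0.050154321)^(−1/2) and check whether it is a whole number:
  n_f = 1: 1/n_i² = 1.000000000 − 0.050154321 = 0.949845679 → n_i = 1.026  (not an integer) ✗
  n_f = 2: 1/n_i² = 0.250000000 − 0.050154321 = 0.199845679 → n_i = 2.237  (not an integer) ✗
  n_f = 3: 1/n_i² = 0.111111111 − 0.050154321 = 0.060956790 → n_i = 4.050  (not an integer) ✗
  n_f = 4: 1/n_i² = 0.062500000 − 0.050154321 = 0.012345679 → n_i = 9.000  → integer, n_i = 9 ✓

Only n_f = 4 gives an integer upper level, n_i = 9.

The transition is from n = 9 to n = 4 (emission).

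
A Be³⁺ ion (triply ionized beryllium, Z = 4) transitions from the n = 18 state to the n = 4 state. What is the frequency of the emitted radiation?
3.13e+15 Hz

First, find the transition energy:
E_18 = -13.6057 × 4² / 18² = -0.67188642 eV
E_4 = -13.6057 × 4² / 4² = -13.60570000 eV
|ΔE| = |E_4 - E_18| = 12.93381358 eV

Convert to Joules: E = 12.93381358 eV × (1.602177 × 10⁻¹⁹ J/eV) = 2.0722e-18 J

Using E = hf:
f = E/h = 2.0722e-18 J / (6.62607 × 10⁻³⁴ J·s)
f = 3.13e+15 Hz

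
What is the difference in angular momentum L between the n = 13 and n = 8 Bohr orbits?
5.2729e-34 J·s (or 5ℏ)

In the Bohr model, L_n = nℏ where ℏ = 1.054572e-34 J·s.

L_13 = 13ℏ = 1.370944e-33 J·s
L_8 = 8ℏ = 8.436576e-34 J·s

ΔL = L_13 - L_8 = (13 - 8)ℏ = 5ℏ
ΔL = 5 × 1.054572e-34 J·s = 5.2729e-34 J·s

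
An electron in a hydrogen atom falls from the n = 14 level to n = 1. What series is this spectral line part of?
Lyman series

The spectral series in hydrogen are named based on the final (lower) energy level:
- Lyman series: n_final = 1 (ultraviolet)
- Balmer series: n_final = 2 (visible/near-UV)
- Paschen series: n_final = 3 (infrared)
- Brackett series: n_final = 4 (infrared)
- Pfund series: n_final = 5 (far infrared)

Since this transition ends at n = 1, it belongs to the Lyman series.

For reference, this 14 → 1 line has photon energy
ΔE = 13.6057 eV × (1/1² - 1/14²) = 13.53628316 eV,
corresponding to wavelength λ = hc/ΔE = 1239.84 eV·nm / 13.53628316 eV = 91.593829 nm in the ultraviolet region.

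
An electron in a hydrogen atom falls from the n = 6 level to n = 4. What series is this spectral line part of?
Brackett series

The spectral series in hydrogen are named based on the final (lower) energy level:
- Lyman series: n_final = 1 (ultraviolet)
- Balmer series: n_final = 2 (visible/near-UV)
- Paschen series: n_final = 3 (infrared)
- Brackett series: n_final = 4 (infrared)
- Pfund series: n_final = 5 (far infrared)

Since this transition ends at n = 4, it belongs to the Brackett series.

For reference, this 6 → 4 line has photon energy
ΔE = 13.6057 eV × (1/4² - 1/6²) = 0.47242013889 eV,
corresponding to wavelength λ = hc/ΔE = 1239.84 eV·nm / 0.47242013889 eV = 2624.44358 nm in the infrared region.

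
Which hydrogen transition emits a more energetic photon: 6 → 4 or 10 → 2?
10 → 2

Calculate the energy for each transition:

Transition 6 → 4:
ΔE₁ = |E_4 - E_6| = |-13.6057/4² - (-13.6057/6²)|
ΔE₁ = |-0.85035625000 - (-0.37793611111)| = 0.47242014 eV

Transition 10 → 2:
ΔE₂ = |E_2 - E_10| = |-13.6057/2² - (-13.6057/10²)|
ΔE₂ = |-3.40142500000 - (-0.13605700000)| = 3.26536800 eV

Since 3.26536800 eV > 0.47242014 eV, the transition 10 → 2 emits the more energetic photon.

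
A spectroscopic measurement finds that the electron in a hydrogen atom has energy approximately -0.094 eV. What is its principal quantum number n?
n = 12

The exact energy levels follow E_n = -13.6057 eV / n².

The measured value (-0.094 eV) is reported to only 2 significant figures, so we must test candidate n values and see which one matches to that precision.

Candidate energies:
  n = 10:  E = -13.6057/10² = -0.136057 eV
  n = 11:  E = -13.6057/11² = -0.112444 eV
  n = 12:  E = -13.6057/12² = -0.094484 eV  ← matches
  n = 13:  E = -13.6057/13² = -0.080507 eV
  n = 14:  E = -13.6057/14² = -0.069417 eV

Checking against the measurement of -0.094 eV (2 sig figs), only n = 12 agrees:
E_12 = -0.094484 eV, which rounds to -0.094 eV ✓

Therefore n = 12.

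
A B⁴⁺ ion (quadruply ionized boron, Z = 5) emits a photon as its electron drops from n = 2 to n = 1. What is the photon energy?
255.107 eV

The energy levels are E_n = -13.6057 Z² eV / n².

Energy at n = 2: E_2 = -13.6057 × 5² / 2² = -85.035625 eV
Energy at n = 1: E_1 = -13.6057 × 5² / 1² = -340.142500 eV

For emission (electron falling to lower state), the photon energy is:
E_photon = E_2 - E_1 = |-85.035625 - (-340.142500)|
E_photon = 255.107 eV

This energy is carried away by the emitted photon.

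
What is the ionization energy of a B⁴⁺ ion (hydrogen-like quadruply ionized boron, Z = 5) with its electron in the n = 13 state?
2.0127 eV

The ionization energy is the energy needed to remove the electron completely (n → ∞).

For a hydrogen-like ion with Z = 5, E_n = -13.6057 Z² / n² eV.

At n = 13: E_13 = -13.6057 × 5² / 13² = -2.0126775 eV
At n = ∞: E_∞ = 0 eV

Ionization energy = E_∞ - E_13 = 0 - (-2.0126775) = 2.0126775 eV
Ionization energy ≈ 2.0127 eV

This is also called the binding energy of the electron in state n = 13.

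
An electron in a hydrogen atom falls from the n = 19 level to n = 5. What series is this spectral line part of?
Pfund series

The spectral series in hydrogen are named based on the final (lower) energy level:
- Lyman series: n_final = 1 (ultraviolet)
- Balmer series: n_final = 2 (visible/near-UV)
- Paschen series: n_final = 3 (infrared)
- Brackett series: n_final = 4 (infrared)
- Pfund series: n_final = 5 (far infrared)

Since this transition ends at n = 5, it belongs to the Pfund series.

For reference, this 19 → 5 line has photon energy
ΔE = 13.6057 eV × (1/5² - 1/19²) = 0.50653908033 eV,
corresponding to wavelength λ = hc/ΔE = 1239.84 eV·nm / 0.50653908033 eV = 2447.66899 nm in the far infrared region.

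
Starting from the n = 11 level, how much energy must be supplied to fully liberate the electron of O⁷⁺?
7.20 eV

The ionization energy is the energy needed to remove the electron completely (n → ∞).

For a hydrogen-like ion with Z = 8, E_n = -13.6057 Z² / n² eV.

At n = 11: E_11 = -13.6057 × 8² / 11² = -7.19640 eV
At n = ∞: E_∞ = 0 eV

Ionization energy = E_∞ - E_11 = 0 - (-7.19640) = 7.19640 eV
Ionization energy ≈ 7.20 eV

This is also called the binding energy of the electron in state n = 11.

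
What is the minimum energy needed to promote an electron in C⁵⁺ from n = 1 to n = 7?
479.809176 eV

The energy levels of a hydrogen-like atom are E_n = -13.6057 Z² eV / n².

Energy at n = 1: E_1 = -13.6057 × 6² / 1² = -489.805200000 eV
Energy at n = 7: E_7 = -13.6057 × 6² / 7² = -9.996024490 eV

The excitation energy is the difference:
ΔE = E_7 - E_1
ΔE = -9.996024490 - (-489.805200000)
ΔE = 479.809176 eV

Since this is positive, energy must be absorbed (photon absorption).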